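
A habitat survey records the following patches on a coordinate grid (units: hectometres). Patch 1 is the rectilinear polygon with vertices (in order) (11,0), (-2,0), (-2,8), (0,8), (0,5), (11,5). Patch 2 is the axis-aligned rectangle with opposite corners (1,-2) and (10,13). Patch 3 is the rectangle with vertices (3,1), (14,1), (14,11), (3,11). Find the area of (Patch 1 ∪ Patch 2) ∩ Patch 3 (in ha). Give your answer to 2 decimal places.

74.00

The region (Patch 1 ∪ Patch 2) ∩ Patch 3 is the polygon with vertices (10,5), (11,5), (11,1), (3,1), (3,11), (10,11).
By the shoelace formula its area is 74.00.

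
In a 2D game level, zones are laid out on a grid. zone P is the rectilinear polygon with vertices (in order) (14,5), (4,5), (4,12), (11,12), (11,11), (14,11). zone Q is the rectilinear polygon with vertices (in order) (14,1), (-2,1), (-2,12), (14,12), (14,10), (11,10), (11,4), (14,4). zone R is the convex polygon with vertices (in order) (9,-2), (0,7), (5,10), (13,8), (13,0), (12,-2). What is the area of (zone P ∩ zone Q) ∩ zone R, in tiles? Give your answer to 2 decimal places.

30.20

The region (zone P ∩ zone Q) ∩ zone R is the polygon with vertices (4,9.4), (5,10), (11,8.5), (11,5), (4,5).
By the shoelace formula its area is 30.20.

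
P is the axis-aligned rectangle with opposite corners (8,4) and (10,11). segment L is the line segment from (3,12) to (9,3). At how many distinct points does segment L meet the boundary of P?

2

The segment meets the boundary at (8.333,4), (8,4.5).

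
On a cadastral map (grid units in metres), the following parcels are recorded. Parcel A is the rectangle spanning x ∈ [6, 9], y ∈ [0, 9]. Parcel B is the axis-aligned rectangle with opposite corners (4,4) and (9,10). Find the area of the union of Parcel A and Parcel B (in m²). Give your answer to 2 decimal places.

By inclusion–exclusion:
Individual areas: |Parcel A| = 27, |Parcel B| = 30.
|Parcel A∩Parcel B|: x∈[6,9], y∈[4,9] → 3·5 = 15.
|Parcel A ∪ Parcel B| = 57 − 15 = 42.00.

42.00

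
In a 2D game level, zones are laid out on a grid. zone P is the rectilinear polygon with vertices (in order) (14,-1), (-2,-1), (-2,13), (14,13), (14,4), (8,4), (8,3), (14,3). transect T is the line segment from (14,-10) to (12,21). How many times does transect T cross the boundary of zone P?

4

The segment meets the boundary at (12.516,13), (13.161,3), (13.097,4), (13.419,-1).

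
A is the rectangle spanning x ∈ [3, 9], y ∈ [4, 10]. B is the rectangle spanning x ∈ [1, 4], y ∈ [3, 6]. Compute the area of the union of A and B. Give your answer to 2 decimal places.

43.00

By inclusion–exclusion:
Individual areas: |A| = 36, |B| = 9.
|A∩B|: x∈[3,4], y∈[4,6] → 1·2 = 2.
|A ∪ B| = 45 − 2 = 43.00.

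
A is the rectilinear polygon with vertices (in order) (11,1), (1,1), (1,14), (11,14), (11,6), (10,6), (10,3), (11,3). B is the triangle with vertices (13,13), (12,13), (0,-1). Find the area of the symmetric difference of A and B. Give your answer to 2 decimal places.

|A| = 127, |B| = 7, |A∩B| = 5.2866.
|A △ B| = |A| + |B| − 2·|A∩B| = 127 + 7 − 10.5733 = 123.43.

123.43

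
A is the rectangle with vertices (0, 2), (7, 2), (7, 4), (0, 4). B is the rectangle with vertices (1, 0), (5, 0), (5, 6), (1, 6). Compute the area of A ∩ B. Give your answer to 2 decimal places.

|A∩B|: x∈[1,5], y∈[2,4] → 4·2 = 8.

8.00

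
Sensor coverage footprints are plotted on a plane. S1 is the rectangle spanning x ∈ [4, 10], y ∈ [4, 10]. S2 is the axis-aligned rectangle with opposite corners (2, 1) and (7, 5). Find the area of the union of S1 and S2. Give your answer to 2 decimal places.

By inclusion–exclusion:
Individual areas: |S1| = 36, |S2| = 20.
|S1∩S2|: x∈[4,7], y∈[4,5] → 3·1 = 3.
|S1 ∪ S2| = 56 − 3 = 53.00.

53.00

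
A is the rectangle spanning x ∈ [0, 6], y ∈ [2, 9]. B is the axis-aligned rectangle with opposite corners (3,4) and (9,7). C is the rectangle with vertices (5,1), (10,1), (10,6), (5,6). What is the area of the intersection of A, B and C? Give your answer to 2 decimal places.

The intersection is the polygon with vertices (5,4), (5,6), (6,6), (6,4).
By the shoelace formula its area is 2.00.

2.00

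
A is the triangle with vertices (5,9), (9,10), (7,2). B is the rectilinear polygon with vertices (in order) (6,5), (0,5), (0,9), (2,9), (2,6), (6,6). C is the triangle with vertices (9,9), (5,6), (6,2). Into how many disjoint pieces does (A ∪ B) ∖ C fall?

(A ∪ B) ∖ C splits into 3 disjoint pieces (area 6.7873, area 2.1, area 11.125).

3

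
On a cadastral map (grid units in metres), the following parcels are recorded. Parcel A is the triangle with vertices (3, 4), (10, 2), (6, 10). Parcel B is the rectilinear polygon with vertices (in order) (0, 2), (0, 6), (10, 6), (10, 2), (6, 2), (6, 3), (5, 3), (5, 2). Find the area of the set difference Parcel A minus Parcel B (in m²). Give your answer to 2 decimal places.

8.00

|Parcel A| = 24, |Parcel A∩Parcel B| = 16.
|Parcel A ∖ Parcel B| = |Parcel A| − |Parcel A∩Parcel B| = 24 − 16 = 8.00.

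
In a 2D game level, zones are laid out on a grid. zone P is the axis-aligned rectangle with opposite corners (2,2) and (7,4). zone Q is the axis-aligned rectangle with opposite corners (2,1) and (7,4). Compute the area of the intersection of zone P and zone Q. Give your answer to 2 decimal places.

|zone P∩zone Q|: x∈[2,7], y∈[2,4] → 5·2 = 10.

10.00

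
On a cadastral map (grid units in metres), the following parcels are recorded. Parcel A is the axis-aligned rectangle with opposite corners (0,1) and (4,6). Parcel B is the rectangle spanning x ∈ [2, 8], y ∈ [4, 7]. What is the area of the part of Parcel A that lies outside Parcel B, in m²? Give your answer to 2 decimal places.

|Parcel A∩Parcel B|: x∈[2,4], y∈[4,6] → 2·2 = 4.
|Parcel A| = 20.
|Parcel A ∖ Parcel B| = |Parcel A| − |Parcel A∩Parcel B| = 20 − 4 = 16.00.

16.00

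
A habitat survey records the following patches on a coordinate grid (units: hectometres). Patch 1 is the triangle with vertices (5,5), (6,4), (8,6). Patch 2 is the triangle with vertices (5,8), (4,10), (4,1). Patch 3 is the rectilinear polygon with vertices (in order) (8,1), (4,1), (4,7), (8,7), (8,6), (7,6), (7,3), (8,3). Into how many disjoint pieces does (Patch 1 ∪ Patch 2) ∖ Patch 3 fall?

(Patch 1 ∪ Patch 2) ∖ Patch 3 splits into 2 disjoint pieces (area 0.3333, area 1.9286).

2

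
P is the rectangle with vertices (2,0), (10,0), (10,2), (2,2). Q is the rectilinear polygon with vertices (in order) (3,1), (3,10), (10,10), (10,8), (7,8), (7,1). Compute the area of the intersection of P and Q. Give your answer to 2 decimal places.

The intersection is the polygon with vertices (7,2), (7,1), (3,1), (3,2).
By the shoelace formula its area is 4.00.

4.00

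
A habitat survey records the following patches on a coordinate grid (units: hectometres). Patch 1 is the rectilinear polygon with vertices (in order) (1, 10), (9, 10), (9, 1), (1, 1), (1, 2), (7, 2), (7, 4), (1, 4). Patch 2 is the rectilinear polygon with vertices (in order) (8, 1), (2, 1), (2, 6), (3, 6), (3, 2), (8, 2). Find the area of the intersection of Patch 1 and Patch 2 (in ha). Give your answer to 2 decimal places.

8.00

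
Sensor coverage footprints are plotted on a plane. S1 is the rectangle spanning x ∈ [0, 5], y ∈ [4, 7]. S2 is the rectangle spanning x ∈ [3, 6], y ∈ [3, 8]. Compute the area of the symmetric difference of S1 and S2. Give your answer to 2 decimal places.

|S1∩S2|: x∈[3,5], y∈[4,7] → 2·3 = 6.
|S1 △ S2| = |S1| + |S2| − 2·|S1∩S2| = 15 + 15 − 12 = 18.00.

18.00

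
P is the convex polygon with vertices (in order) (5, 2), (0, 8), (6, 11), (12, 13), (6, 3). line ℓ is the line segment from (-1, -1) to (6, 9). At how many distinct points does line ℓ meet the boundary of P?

1

The segment meets the boundary at (2.88,4.543).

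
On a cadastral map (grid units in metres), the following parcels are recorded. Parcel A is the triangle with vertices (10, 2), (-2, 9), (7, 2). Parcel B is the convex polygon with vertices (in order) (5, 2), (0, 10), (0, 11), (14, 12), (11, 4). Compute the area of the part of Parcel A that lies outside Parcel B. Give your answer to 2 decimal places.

4.24

|Parcel A| = 10.5, |Parcel A∩Parcel B| = 6.2635.
|Parcel A ∖ Parcel B| = |Parcel A| − |Parcel A∩Parcel B| = 10.5 − 6.2635 = 4.24.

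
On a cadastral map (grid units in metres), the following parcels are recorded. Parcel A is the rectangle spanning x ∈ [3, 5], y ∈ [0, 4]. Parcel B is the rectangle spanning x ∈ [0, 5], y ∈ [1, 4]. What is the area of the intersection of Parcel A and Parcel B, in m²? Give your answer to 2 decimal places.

|Parcel A∩Parcel B|: x∈[3,5], y∈[1,4] → 2·3 = 6.

6.00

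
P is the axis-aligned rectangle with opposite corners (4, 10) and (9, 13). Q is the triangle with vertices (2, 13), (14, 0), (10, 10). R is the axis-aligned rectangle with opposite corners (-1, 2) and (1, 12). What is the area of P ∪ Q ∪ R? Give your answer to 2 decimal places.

62.76

By inclusion–exclusion:
Individual areas: |P| = 15, |Q| = 34, |R| = 20.
|P∩Q| = 6.242.
|P∩R| = 0 (no overlap).
|Q∩R| = 0.
|P∩Q∩R| = 0.
|P ∪ Q ∪ R| = 69 − 6.242 + 0 = 62.76.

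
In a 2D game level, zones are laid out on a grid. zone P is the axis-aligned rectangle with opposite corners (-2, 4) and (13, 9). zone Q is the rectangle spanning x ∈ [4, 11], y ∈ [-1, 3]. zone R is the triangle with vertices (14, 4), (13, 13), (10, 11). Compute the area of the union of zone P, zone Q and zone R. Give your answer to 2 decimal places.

114.48

By inclusion–exclusion:
Individual areas: |zone P| = 75, |zone Q| = 28, |zone R| = 14.5.
|zone P∩zone Q| = 0 (no overlap).
|zone P∩zone R| = 3.0179.
|zone Q∩zone R| = 0.
|zone P∩zone Q∩zone R| = 0.
|zone P ∪ zone Q ∪ zone R| = 117.5 − 3.0179 + 0 = 114.48.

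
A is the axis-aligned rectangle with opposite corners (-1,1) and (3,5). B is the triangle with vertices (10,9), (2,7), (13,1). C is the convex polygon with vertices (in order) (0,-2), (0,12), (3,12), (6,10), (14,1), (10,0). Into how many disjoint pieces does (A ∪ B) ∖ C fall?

(A ∪ B) ∖ C splits into 2 disjoint pieces (area 4, area 8.4275).

2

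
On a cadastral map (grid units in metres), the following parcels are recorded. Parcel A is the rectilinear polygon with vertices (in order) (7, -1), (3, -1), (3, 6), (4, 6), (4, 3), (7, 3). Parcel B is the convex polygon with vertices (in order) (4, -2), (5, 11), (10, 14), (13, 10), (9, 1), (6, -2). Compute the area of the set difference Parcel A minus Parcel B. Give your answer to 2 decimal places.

|Parcel A| = 19, |Parcel A∩Parcel B| = 11.0769.
|Parcel A ∖ Parcel B| = |Parcel A| − |Parcel A∩Parcel B| = 19 − 11.0769 = 7.92.

7.92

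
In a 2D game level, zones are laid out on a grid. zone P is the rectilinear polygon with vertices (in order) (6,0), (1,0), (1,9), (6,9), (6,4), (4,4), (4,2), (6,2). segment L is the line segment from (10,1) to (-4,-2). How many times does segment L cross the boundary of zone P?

The segment meets the boundary at (5.333,0), (6,0.143).

2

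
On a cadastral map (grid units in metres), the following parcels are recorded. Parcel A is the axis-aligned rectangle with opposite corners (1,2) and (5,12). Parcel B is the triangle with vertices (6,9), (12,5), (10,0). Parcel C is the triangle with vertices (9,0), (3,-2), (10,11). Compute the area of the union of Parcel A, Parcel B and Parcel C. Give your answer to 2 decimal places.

By inclusion–exclusion:
Individual areas: |Parcel A| = 40, |Parcel B| = 19, |Parcel C| = 32.
|Parcel A∩Parcel B| = 0.
|Parcel A∩Parcel C| = 0.
|Parcel B∩Parcel C| = 6.7833.
|Parcel A∩Parcel B∩Parcel C| = 0.
|Parcel A ∪ Parcel B ∪ Parcel C| = 91 − 6.7833 + 0 = 84.22.

84.22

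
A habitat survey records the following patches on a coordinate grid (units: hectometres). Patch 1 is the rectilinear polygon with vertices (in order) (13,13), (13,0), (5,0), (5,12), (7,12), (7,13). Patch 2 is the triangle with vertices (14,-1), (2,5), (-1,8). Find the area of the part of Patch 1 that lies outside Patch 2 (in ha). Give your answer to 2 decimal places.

98.12

|Patch 1| = 102, |Patch 1∩Patch 2| = 3.8833.
|Patch 1 ∖ Patch 2| = |Patch 1| − |Patch 1∩Patch 2| = 102 − 3.8833 = 98.12.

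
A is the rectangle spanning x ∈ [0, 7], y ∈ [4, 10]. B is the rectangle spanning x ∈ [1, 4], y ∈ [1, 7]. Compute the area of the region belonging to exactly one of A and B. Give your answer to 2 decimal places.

42.00

|A∩B|: x∈[1,4], y∈[4,7] → 3·3 = 9.
|A △ B| = |A| + |B| − 2·|A∩B| = 42 + 18 − 18 = 42.00.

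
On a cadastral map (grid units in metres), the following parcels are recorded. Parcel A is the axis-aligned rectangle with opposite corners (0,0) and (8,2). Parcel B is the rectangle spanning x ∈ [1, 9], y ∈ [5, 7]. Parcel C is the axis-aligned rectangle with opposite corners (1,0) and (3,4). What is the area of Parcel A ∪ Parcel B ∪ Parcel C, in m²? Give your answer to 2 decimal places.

By inclusion–exclusion:
Individual areas: |Parcel A| = 16, |Parcel B| = 16, |Parcel C| = 8.
|Parcel A∩Parcel B| = 0 (no overlap).
|Parcel A∩Parcel C|: x∈[1,3], y∈[0,2] → 2·2 = 4.
|Parcel B∩Parcel C| = 0 (no overlap).
|Parcel A∩Parcel B∩Parcel C| = 0.
|Parcel A ∪ Parcel B ∪ Parcel C| = 40 − 4 + 0 = 36.00.

36.00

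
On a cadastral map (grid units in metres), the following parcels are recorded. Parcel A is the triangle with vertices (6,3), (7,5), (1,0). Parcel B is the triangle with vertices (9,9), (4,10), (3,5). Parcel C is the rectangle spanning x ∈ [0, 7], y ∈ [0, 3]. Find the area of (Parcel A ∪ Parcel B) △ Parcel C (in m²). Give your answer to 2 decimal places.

33.30

|Parcel A ∪ Parcel B| = 16.5.
|(Parcel A ∪ Parcel B) ∩ Parcel C| = 2.1.
|(Parcel A ∪ Parcel B) △ Parcel C| = 16.5 + 21 − 4.2 = 33.30.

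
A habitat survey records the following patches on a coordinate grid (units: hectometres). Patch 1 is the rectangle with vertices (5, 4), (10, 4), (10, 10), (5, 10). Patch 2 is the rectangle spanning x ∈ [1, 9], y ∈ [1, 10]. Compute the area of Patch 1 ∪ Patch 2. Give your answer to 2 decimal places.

By inclusion–exclusion:
Individual areas: |Patch 1| = 30, |Patch 2| = 72.
|Patch 1∩Patch 2|: x∈[5,9], y∈[4,10] → 4·6 = 24.
|Patch 1 ∪ Patch 2| = 102 − 24 = 78.00.

78.00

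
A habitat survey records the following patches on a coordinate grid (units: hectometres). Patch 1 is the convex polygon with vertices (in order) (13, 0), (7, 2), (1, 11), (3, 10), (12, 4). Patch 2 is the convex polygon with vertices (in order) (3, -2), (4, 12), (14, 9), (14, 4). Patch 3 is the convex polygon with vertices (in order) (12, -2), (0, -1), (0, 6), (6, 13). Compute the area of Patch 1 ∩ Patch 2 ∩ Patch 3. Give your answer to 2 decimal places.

The intersection is the polygon with vertices (3.645,7.032), (3.818,9.454), (8.727,6.182), (10.388,2.03), (9.069,1.31), (7,2).
By the shoelace formula its area is 25.85.

25.85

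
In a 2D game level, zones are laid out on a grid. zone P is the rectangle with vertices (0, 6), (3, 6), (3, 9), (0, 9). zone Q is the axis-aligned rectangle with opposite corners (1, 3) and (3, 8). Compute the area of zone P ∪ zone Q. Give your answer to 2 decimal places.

15.00

By inclusion–exclusion:
Individual areas: |zone P| = 9, |zone Q| = 10.
|zone P∩zone Q|: x∈[1,3], y∈[6,8] → 2·2 = 4.
|zone P ∪ zone Q| = 19 − 4 = 15.00.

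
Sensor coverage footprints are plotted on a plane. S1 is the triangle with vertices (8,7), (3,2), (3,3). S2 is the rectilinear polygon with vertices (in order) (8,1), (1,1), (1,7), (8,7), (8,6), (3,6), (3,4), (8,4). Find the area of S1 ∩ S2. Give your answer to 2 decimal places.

1.50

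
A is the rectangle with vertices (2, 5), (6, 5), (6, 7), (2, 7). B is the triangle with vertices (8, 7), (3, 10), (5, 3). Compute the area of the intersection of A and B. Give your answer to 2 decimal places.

3.71

The intersection is the polygon with vertices (6,7), (6,5), (4.429,5), (3.857,7).
By the shoelace formula its area is 3.71.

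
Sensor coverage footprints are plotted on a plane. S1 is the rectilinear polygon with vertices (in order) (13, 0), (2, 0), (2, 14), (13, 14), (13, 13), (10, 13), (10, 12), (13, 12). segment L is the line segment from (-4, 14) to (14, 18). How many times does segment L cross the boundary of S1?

0

The segment lies entirely outside S1 and never meets its boundary.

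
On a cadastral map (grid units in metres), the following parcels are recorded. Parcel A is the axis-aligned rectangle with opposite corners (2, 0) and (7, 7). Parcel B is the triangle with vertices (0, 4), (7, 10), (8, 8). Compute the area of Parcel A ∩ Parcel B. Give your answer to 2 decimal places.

3.04

The intersection is the polygon with vertices (6,7), (2,5), (2,5.714), (3.5,7).
By the shoelace formula its area is 3.04.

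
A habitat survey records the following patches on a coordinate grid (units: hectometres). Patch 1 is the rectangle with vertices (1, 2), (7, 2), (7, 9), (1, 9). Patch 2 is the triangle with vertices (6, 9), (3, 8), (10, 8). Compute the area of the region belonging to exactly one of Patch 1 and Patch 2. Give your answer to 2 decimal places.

|Patch 1| = 42, |Patch 2| = 3.5, |Patch 1∩Patch 2| = 2.375.
|Patch 1 △ Patch 2| = |Patch 1| + |Patch 2| − 2·|Patch 1∩Patch 2| = 42 + 3.5 − 4.75 = 40.75.

40.75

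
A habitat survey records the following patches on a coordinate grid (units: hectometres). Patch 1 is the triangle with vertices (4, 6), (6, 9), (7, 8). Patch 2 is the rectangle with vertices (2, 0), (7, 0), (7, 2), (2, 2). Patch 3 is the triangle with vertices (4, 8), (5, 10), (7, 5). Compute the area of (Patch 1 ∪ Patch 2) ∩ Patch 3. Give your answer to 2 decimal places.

0.99

The region (Patch 1 ∪ Patch 2) ∩ Patch 3 is the polygon with vertices (5.625,8.438), (6.053,7.368), (5.2,6.8), (4.8,7.2).
By the shoelace formula its area is 0.99.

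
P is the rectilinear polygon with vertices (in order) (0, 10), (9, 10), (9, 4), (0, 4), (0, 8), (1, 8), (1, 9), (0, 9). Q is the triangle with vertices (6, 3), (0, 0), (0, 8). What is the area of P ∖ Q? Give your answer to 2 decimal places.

43.40

|P| = 53, |P∩Q| = 9.6.
|P ∖ Q| = |P| − |P∩Q| = 53 − 9.6 = 43.40.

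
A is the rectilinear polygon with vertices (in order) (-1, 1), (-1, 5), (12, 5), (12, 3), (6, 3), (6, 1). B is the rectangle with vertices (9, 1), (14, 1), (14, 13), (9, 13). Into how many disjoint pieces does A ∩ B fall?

A ∩ B is a single connected region.

1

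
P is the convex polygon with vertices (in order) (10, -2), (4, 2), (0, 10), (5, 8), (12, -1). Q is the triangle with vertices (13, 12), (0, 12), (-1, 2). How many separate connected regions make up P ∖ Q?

1

P ∖ Q is a single connected region.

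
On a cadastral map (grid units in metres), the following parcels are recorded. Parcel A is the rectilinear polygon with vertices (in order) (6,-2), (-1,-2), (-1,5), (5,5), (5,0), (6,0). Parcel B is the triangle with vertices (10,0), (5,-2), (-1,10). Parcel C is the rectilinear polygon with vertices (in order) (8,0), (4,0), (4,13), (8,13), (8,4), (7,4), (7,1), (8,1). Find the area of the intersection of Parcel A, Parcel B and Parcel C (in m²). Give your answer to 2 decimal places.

4.89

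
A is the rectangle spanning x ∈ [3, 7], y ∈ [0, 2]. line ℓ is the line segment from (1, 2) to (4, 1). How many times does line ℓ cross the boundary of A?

1

The segment meets the boundary at (3,1.333).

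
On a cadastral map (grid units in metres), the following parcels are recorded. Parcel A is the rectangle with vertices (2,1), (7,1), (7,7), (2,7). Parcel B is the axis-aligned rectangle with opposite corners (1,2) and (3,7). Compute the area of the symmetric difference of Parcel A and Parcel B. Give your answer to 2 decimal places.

|Parcel A∩Parcel B|: x∈[2,3], y∈[2,7] → 1·5 = 5.
|Parcel A △ Parcel B| = |Parcel A| + |Parcel B| − 2·|Parcel A∩Parcel B| = 30 + 10 − 10 = 30.00.

30.00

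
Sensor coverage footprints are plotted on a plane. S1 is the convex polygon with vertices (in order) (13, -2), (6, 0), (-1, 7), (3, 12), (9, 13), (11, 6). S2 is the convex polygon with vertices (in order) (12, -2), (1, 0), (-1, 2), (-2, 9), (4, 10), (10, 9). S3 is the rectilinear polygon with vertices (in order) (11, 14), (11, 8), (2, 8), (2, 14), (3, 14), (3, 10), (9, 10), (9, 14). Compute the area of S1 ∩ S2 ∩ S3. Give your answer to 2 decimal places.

The intersection is the polygon with vertices (4,10), (10,9), (10.182,8), (2,8), (2,9.667).
By the shoelace formula its area is 12.76.

12.76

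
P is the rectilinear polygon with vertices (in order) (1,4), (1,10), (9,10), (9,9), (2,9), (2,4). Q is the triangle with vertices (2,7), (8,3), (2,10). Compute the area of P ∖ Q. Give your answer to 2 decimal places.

12.57

|P| = 13, |P∩Q| = 0.4286.
|P ∖ Q| = |P| − |P∩Q| = 13 − 0.4286 = 12.57.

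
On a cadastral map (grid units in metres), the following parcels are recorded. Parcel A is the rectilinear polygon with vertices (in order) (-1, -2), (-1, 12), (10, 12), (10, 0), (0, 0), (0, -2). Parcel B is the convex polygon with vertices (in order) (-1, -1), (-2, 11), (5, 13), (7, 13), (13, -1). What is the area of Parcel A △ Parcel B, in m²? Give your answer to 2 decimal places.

40.21

|Parcel A| = 134, |Parcel B| = 155, |Parcel A∩Parcel B| = 124.3929.
|Parcel A △ Parcel B| = |Parcel A| + |Parcel B| − 2·|Parcel A∩Parcel B| = 134 + 155 − 248.7857 = 40.21.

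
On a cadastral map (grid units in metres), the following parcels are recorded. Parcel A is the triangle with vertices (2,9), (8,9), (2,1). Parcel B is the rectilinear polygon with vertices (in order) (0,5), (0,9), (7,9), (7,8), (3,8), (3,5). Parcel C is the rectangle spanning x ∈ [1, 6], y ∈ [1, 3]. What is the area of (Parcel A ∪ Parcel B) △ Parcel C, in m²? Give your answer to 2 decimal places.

39.00

|Parcel A ∪ Parcel B| = 32.
|(Parcel A ∪ Parcel B) ∩ Parcel C| = 1.5.
|(Parcel A ∪ Parcel B) △ Parcel C| = 32 + 10 − 3 = 39.00.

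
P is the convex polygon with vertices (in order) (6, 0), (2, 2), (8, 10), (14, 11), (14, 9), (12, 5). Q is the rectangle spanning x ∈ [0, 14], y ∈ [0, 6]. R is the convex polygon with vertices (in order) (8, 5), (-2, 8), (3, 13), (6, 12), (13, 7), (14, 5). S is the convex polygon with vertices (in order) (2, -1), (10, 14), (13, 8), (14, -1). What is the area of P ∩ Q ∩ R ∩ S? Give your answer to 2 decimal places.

5.77

The intersection is the polygon with vertices (12.5,6), (12,5), (8,5), (5.586,5.724), (5.733,6).
By the shoelace formula its area is 5.77.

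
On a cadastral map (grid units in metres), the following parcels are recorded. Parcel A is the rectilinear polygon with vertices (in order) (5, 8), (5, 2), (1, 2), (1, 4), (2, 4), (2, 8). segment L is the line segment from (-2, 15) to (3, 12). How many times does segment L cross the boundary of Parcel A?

The segment lies entirely outside Parcel A and never meets its boundary.

0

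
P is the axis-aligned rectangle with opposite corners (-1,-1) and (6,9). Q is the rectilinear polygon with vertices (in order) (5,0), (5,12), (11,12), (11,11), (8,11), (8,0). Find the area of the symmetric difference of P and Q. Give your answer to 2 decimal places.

91.00

|P| = 70, |Q| = 39, |P∩Q| = 9.
|P △ Q| = |P| + |Q| − 2·|P∩Q| = 70 + 39 − 18 = 91.00.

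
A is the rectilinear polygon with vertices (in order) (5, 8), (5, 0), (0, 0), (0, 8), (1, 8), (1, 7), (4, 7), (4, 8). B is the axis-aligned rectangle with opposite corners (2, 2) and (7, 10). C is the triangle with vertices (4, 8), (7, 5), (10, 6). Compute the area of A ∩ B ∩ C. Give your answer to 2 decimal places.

0.33

The intersection is the polygon with vertices (5,7), (4,8), (5,7.667).
By the shoelace formula its area is 0.33.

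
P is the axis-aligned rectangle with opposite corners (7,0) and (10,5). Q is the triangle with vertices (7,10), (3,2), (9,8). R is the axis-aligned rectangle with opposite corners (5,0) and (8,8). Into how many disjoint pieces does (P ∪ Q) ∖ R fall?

3

(P ∪ Q) ∖ R splits into 3 disjoint pieces (area 10, area 3.5, area 2).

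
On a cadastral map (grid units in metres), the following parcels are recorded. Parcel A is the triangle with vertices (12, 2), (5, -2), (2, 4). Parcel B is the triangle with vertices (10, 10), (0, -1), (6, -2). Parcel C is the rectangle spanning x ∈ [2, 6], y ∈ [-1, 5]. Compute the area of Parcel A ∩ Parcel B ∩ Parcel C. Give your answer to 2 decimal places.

The intersection is the polygon with vertices (2.903,2.193), (4.154,3.569), (6,3.2), (6,-1), (4.5,-1).
By the shoelace formula its area is 10.40.

10.40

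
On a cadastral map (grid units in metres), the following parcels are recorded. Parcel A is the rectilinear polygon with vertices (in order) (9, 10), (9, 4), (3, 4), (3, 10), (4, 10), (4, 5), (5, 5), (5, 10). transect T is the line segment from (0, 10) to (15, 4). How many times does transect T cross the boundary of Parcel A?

4

The segment meets the boundary at (9,6.4), (5,8), (4,8.4), (3,8.8).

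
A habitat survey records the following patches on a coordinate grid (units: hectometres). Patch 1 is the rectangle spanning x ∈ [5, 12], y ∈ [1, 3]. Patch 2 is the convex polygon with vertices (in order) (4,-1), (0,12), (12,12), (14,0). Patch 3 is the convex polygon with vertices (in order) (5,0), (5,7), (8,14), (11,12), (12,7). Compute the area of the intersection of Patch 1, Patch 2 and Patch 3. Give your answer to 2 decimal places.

4.00

The intersection is the polygon with vertices (5,3), (8,3), (6,1), (5,1).
By the shoelace formula its area is 4.00.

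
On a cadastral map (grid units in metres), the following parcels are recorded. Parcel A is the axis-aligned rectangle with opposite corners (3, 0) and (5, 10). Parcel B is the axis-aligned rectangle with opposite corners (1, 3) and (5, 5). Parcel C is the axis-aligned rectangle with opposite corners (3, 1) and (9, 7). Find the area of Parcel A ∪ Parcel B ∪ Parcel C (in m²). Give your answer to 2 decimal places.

48.00

By inclusion–exclusion:
Individual areas: |Parcel A| = 20, |Parcel B| = 8, |Parcel C| = 36.
|Parcel A∩Parcel B|: x∈[3,5], y∈[3,5] → 2·2 = 4.
|Parcel A∩Parcel C|: x∈[3,5], y∈[1,7] → 2·6 = 12.
|Parcel B∩Parcel C|: x∈[3,5], y∈[3,5] → 2·2 = 4.
|Parcel A∩Parcel B∩Parcel C| = 4.
|Parcel A ∪ Parcel B ∪ Parcel C| = 64 − 20 + 4 = 48.00.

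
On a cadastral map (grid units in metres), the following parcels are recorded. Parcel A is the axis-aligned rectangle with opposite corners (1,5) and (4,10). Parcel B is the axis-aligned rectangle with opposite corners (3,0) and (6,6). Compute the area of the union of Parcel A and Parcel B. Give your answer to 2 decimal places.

By inclusion–exclusion:
Individual areas: |Parcel A| = 15, |Parcel B| = 18.
|Parcel A∩Parcel B|: x∈[3,4], y∈[5,6] → 1·1 = 1.
|Parcel A ∪ Parcel B| = 33 − 1 = 32.00.

32.00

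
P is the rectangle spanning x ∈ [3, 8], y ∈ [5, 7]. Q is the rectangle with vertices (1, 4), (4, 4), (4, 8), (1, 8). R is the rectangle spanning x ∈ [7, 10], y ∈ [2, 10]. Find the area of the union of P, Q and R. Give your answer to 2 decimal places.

By inclusion–exclusion:
Individual areas: |P| = 10, |Q| = 12, |R| = 24.
|P∩Q|: x∈[3,4], y∈[5,7] → 1·2 = 2.
|P∩R|: x∈[7,8], y∈[5,7] → 1·2 = 2.
|Q∩R| = 0 (no overlap).
|P∩Q∩R| = 0.
|P ∪ Q ∪ R| = 46 − 4 + 0 = 42.00.

42.00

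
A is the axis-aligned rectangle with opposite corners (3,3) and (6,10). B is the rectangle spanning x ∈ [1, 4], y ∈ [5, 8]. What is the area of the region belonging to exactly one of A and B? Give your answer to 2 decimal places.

24.00

|A∩B|: x∈[3,4], y∈[5,8] → 1·3 = 3.
|A △ B| = |A| + |B| − 2·|A∩B| = 21 + 9 − 6 = 24.00.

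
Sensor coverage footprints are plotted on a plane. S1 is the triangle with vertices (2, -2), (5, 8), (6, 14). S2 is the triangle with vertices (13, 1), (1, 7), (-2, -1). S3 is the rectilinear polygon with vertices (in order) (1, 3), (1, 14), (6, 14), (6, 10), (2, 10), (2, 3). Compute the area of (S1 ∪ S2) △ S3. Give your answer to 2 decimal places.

77.83

|S1 ∪ S2| = 59.6672.
|(S1 ∪ S2) ∩ S3| = 4.4167.
|(S1 ∪ S2) △ S3| = 59.6672 + 27 − 8.8333 = 77.83.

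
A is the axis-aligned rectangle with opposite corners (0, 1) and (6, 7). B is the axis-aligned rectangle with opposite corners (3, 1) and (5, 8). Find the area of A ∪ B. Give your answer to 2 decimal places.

By inclusion–exclusion:
Individual areas: |A| = 36, |B| = 14.
|A∩B|: x∈[3,5], y∈[1,7] → 2·6 = 12.
|A ∪ B| = 50 − 12 = 38.00.

38.00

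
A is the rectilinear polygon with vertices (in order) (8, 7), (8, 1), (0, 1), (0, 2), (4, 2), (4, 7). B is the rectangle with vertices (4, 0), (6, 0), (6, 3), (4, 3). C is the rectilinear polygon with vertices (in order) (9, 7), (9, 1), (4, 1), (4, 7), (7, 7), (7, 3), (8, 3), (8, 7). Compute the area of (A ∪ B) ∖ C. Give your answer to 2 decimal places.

10.00

|A ∪ B| = 30.
|(A ∪ B) ∩ C| = 20.
|(A ∪ B) ∖ C| = 30 − 20 = 10.00.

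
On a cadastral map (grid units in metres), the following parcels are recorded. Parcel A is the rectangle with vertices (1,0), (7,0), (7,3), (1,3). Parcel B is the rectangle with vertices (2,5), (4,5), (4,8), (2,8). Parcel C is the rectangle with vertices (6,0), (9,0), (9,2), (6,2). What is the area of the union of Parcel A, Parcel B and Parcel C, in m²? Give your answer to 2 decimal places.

By inclusion–exclusion:
Individual areas: |Parcel A| = 18, |Parcel B| = 6, |Parcel C| = 6.
|Parcel A∩Parcel B| = 0 (no overlap).
|Parcel A∩Parcel C|: x∈[6,7], y∈[0,2] → 1·2 = 2.
|Parcel B∩Parcel C| = 0 (no overlap).
|Parcel A∩Parcel B∩Parcel C| = 0.
|Parcel A ∪ Parcel B ∪ Parcel C| = 30 − 2 + 0 = 28.00.

28.00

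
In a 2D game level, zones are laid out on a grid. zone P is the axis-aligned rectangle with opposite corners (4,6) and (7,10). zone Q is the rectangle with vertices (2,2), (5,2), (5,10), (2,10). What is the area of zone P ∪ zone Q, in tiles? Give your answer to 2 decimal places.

32.00

By inclusion–exclusion:
Individual areas: |zone P| = 12, |zone Q| = 24.
|zone P∩zone Q|: x∈[4,5], y∈[6,10] → 1·4 = 4.
|zone P ∪ zone Q| = 36 − 4 = 32.00.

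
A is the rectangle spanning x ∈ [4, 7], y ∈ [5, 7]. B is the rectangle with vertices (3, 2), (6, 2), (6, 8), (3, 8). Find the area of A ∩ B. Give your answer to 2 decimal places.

|A∩B|: x∈[4,6], y∈[5,7] → 2·2 = 4.

4.00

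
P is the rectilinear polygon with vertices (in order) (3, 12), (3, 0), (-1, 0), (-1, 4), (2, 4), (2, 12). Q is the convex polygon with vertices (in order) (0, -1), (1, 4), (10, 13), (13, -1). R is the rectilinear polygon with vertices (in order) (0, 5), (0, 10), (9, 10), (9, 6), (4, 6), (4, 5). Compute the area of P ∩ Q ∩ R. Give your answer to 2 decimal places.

The intersection is the polygon with vertices (3,6), (3,5), (2,5).
By the shoelace formula its area is 0.50.

0.50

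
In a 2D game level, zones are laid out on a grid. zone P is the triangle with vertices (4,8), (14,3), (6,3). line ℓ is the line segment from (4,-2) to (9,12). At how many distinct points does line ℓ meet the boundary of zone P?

2

The segment meets the boundary at (7.03,6.485), (5.887,3.283).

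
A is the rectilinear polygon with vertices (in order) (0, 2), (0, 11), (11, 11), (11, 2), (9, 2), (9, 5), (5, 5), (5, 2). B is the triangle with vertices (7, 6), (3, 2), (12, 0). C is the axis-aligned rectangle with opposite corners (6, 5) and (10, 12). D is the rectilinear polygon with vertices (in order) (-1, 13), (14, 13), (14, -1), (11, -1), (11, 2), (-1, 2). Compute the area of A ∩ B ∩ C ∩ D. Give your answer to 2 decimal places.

0.92

The intersection is the polygon with vertices (7.833,5), (6,5), (7,6).
By the shoelace formula its area is 0.92.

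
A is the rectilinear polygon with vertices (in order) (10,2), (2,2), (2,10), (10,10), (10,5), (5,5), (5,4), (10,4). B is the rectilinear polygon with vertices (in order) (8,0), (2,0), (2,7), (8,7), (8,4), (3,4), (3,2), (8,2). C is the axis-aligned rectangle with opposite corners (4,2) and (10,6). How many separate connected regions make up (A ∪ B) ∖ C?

1

(A ∪ B) ∖ C is a single connected region.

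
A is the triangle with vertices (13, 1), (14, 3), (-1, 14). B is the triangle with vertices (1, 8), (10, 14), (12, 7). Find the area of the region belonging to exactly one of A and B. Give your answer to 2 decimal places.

|A| = 20.5, |B| = 37.5, |A∩B| = 3.7901.
|A △ B| = |A| + |B| − 2·|A∩B| = 20.5 + 37.5 − 7.5802 = 50.42.

50.42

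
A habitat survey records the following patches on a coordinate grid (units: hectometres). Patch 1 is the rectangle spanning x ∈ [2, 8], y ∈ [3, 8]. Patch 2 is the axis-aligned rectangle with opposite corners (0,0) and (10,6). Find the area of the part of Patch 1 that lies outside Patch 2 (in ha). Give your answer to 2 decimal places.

|Patch 1∩Patch 2|: x∈[2,8], y∈[3,6] → 6·3 = 18.
|Patch 1| = 30.
|Patch 1 ∖ Patch 2| = |Patch 1| − |Patch 1∩Patch 2| = 30 − 18 = 12.00.

12.00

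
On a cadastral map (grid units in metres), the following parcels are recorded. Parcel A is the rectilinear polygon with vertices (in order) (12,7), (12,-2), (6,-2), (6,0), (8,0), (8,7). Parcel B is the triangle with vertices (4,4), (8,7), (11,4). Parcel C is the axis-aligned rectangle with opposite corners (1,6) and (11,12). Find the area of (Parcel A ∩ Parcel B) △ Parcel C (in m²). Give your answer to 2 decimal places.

|Parcel A ∩ Parcel B| = 4.5.
|(Parcel A ∩ Parcel B) ∩ Parcel C| = 0.5.
|(Parcel A ∩ Parcel B) △ Parcel C| = 4.5 + 60 − 1 = 63.50.

63.50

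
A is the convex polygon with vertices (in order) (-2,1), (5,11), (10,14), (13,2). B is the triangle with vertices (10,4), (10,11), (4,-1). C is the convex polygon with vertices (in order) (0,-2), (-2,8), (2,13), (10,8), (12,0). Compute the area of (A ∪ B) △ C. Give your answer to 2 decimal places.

90.32

|A ∪ B| = 108.2669.
|(A ∪ B) ∩ C| = 78.9748.
|(A ∪ B) △ C| = 108.2669 + 140 − 157.9496 = 90.32.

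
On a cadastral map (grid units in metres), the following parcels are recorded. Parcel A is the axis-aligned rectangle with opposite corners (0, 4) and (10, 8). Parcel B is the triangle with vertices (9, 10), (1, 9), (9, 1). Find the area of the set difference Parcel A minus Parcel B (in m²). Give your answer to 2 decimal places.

|Parcel A| = 40, |Parcel A∩Parcel B| = 20.
|Parcel A ∖ Parcel B| = |Parcel A| − |Parcel A∩Parcel B| = 40 − 20 = 20.00.

20.00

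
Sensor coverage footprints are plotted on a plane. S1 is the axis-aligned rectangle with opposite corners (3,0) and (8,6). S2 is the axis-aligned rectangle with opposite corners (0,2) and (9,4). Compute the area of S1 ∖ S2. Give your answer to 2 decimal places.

20.00

|S1∩S2|: x∈[3,8], y∈[2,4] → 5·2 = 10.
|S1| = 30.
|S1 ∖ S2| = |S1| − |S1∩S2| = 30 − 10 = 20.00.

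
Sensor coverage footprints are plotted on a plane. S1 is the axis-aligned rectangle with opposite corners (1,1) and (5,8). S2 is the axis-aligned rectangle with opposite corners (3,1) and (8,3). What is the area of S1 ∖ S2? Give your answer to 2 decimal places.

|S1∩S2|: x∈[3,5], y∈[1,3] → 2·2 = 4.
|S1| = 28.
|S1 ∖ S2| = |S1| − |S1∩S2| = 28 − 4 = 24.00.

24.00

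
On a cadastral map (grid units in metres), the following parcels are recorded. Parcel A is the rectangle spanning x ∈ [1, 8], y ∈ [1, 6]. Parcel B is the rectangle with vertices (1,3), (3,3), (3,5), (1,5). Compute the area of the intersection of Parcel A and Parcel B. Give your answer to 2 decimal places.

|Parcel A∩Parcel B|: x∈[1,3], y∈[3,5] → 2·2 = 4.

4.00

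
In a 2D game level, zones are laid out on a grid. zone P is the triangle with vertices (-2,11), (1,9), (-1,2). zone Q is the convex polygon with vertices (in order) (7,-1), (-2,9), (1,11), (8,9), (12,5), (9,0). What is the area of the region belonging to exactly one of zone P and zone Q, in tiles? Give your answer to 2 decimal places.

|zone P| = 12.5, |zone Q| = 85.5, |zone P∩zone Q| = 5.2486.
|zone P △ zone Q| = |zone P| + |zone Q| − 2·|zone P∩zone Q| = 12.5 + 85.5 − 10.4971 = 87.50.

87.50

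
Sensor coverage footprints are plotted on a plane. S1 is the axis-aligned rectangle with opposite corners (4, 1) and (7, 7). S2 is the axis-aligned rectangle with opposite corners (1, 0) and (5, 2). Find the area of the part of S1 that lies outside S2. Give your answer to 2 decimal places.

|S1∩S2|: x∈[4,5], y∈[1,2] → 1·1 = 1.
|S1| = 18.
|S1 ∖ S2| = |S1| − |S1∩S2| = 18 − 1 = 17.00.

17.00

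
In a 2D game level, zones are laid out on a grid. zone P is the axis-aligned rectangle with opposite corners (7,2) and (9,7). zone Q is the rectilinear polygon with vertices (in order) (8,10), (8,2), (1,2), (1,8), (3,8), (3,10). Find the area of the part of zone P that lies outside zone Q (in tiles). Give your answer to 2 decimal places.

|zone P| = 10, |zone P∩zone Q| = 5.
|zone P ∖ zone Q| = |zone P| − |zone P∩zone Q| = 10 − 5 = 5.00.

5.00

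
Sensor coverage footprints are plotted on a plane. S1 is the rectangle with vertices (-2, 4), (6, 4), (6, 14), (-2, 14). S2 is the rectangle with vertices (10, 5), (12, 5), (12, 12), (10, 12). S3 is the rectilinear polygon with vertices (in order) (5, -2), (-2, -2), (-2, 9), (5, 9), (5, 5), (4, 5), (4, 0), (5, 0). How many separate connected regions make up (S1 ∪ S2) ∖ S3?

(S1 ∪ S2) ∖ S3 splits into 2 disjoint pieces (area 46, area 14).

2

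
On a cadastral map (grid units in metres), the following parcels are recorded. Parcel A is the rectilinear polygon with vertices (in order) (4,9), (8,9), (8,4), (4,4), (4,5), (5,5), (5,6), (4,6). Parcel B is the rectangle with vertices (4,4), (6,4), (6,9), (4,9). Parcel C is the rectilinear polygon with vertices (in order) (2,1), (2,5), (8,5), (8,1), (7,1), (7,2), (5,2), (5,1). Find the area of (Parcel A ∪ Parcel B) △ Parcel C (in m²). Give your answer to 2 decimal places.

34.00

|Parcel A ∪ Parcel B| = 20.
|(Parcel A ∪ Parcel B) ∩ Parcel C| = 4.
|(Parcel A ∪ Parcel B) △ Parcel C| = 20 + 22 − 8 = 34.00.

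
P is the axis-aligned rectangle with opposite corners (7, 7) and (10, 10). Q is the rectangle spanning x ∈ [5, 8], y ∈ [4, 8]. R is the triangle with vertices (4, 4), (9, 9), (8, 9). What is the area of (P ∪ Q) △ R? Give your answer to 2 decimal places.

17.75

|P ∪ Q| = 20.
|(P ∪ Q) ∩ R| = 2.375.
|(P ∪ Q) △ R| = 20 + 2.5 − 4.75 = 17.75.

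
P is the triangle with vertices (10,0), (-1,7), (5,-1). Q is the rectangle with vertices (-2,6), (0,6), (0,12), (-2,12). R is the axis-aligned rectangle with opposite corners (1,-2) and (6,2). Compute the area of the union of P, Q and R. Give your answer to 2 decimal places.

By inclusion–exclusion:
Individual areas: |P| = 23, |Q| = 12, |R| = 20.
|P∩Q| = 0.3068.
|P∩R| = 6.275.
|Q∩R| = 0 (no overlap).
|P∩Q∩R| = 0.
|P ∪ Q ∪ R| = 55 − 6.5818 + 0 = 48.42.

48.42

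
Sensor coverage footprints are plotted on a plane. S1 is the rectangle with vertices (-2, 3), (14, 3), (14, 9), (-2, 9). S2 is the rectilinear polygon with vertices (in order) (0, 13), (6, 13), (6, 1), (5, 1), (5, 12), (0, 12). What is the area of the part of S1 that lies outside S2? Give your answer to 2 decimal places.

90.00

|S1| = 96, |S1∩S2| = 6.
|S1 ∖ S2| = |S1| − |S1∩S2| = 96 − 6 = 90.00.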